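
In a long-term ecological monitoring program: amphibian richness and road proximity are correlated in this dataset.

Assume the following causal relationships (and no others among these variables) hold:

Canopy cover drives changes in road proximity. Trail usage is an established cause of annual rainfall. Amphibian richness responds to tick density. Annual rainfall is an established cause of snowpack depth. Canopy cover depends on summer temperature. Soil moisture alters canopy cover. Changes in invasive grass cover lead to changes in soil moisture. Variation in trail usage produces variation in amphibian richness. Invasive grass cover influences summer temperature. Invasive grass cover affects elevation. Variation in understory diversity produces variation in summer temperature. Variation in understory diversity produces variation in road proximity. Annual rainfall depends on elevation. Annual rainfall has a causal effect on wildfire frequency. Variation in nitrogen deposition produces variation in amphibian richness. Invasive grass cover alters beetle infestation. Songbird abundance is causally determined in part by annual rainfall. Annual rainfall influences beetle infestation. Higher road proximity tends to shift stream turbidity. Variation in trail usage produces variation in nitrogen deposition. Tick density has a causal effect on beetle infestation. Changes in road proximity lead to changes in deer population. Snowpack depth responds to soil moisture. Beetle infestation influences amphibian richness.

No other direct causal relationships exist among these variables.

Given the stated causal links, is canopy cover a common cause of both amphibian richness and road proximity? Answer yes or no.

no

Canopy cover has no stated causal path to amphibian richness. A confounder must cause both variables, so canopy cover does not qualify.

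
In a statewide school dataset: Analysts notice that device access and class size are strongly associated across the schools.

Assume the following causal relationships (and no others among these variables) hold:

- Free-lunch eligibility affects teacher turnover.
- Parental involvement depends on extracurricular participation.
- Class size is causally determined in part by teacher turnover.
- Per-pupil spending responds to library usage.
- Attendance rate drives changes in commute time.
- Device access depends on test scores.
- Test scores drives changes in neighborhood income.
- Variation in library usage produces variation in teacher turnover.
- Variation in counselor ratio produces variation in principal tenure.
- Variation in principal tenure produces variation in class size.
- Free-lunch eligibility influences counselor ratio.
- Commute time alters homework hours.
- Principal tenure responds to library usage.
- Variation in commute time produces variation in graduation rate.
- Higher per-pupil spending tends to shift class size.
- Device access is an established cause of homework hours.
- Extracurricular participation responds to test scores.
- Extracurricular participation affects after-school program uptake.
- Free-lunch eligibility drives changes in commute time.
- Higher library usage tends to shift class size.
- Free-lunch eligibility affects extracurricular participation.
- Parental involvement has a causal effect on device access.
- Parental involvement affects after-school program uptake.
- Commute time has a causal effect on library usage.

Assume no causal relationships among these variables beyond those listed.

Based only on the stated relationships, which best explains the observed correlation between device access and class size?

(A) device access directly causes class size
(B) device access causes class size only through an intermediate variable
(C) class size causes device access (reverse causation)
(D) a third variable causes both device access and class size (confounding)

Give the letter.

D

Free-lunch eligibility causes device access (free-lunch eligibility → extracurricular participation → parental involvement → device access) and class size (free-lunch eligibility → teacher turnover → class size) — a common cause creating the correlation.
There is no stated path from device access to class size or from class size to device access, so neither direct nor reverse causation applies.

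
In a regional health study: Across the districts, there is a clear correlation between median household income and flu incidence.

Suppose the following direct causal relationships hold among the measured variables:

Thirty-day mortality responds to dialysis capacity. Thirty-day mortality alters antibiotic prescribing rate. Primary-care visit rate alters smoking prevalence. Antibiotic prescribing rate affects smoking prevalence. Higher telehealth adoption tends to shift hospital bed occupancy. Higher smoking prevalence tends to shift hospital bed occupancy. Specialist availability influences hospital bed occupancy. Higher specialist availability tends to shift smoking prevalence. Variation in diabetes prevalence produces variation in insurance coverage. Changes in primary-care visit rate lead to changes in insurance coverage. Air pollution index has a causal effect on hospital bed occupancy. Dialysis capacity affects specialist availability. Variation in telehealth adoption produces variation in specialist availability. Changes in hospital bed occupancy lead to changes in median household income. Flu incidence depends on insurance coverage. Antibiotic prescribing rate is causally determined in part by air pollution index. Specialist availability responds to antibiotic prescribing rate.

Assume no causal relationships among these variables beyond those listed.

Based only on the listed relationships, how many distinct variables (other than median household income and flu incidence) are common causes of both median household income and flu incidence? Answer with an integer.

1

The common causes are: primary-care visit rate (to median household income via primary-care visit rate → smoking prevalence → hospital bed occupancy → median household income; to flu incidence via primary-care visit rate → insurance coverage → flu incidence).
Every other variable lacks a causal path to at least one of median household income and flu incidence.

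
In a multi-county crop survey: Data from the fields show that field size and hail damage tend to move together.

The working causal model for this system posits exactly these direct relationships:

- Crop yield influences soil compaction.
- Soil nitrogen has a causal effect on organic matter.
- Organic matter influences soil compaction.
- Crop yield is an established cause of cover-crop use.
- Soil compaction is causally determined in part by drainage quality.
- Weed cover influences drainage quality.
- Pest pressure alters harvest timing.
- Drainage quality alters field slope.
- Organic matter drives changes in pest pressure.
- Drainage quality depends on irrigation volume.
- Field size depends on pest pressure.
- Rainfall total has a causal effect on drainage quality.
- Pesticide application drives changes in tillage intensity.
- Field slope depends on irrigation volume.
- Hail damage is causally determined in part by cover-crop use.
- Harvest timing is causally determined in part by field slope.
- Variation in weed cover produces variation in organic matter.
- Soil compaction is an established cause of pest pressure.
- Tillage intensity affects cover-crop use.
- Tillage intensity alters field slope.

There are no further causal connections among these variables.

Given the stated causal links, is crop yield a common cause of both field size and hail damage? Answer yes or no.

Crop yield has a causal path to field size (crop yield → soil compaction → pest pressure → field size) and to hail damage (crop yield → cover-crop use → hail damage), so it is a common cause of both — a confounder.

yes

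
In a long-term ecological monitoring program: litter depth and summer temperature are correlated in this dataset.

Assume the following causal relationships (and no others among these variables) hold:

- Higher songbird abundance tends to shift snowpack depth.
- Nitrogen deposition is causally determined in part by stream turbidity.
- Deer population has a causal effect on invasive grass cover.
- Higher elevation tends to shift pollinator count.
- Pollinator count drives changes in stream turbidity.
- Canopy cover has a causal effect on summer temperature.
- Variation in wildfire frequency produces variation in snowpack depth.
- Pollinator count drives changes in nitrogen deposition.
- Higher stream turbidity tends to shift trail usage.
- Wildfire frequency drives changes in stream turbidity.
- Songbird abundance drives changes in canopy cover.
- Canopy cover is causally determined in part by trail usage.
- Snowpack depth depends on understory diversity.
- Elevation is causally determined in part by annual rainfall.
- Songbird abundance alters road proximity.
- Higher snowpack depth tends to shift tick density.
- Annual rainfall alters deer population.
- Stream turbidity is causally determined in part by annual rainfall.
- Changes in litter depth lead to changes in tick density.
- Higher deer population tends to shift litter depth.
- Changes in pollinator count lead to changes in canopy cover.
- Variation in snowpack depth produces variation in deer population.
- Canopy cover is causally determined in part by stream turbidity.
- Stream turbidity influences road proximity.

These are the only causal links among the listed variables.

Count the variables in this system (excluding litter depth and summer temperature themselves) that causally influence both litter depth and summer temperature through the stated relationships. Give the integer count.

The common causes are: annual rainfall (to litter depth via annual rainfall → deer population → litter depth; to summer temperature via annual rainfall → stream turbidity → canopy cover → summer temperature); songbird abundance (to litter depth via songbird abundance → snowpack depth → deer population → litter depth; to summer temperature via songbird abundance → canopy cover → summer temperature); wildfire frequency (to litter depth via wildfire frequency → snowpack depth → deer population → litter depth; to summer temperature via wildfire frequency → stream turbidity → canopy cover → summer temperature).
Every other variable lacks a causal path to at least one of litter depth and summer temperature.

3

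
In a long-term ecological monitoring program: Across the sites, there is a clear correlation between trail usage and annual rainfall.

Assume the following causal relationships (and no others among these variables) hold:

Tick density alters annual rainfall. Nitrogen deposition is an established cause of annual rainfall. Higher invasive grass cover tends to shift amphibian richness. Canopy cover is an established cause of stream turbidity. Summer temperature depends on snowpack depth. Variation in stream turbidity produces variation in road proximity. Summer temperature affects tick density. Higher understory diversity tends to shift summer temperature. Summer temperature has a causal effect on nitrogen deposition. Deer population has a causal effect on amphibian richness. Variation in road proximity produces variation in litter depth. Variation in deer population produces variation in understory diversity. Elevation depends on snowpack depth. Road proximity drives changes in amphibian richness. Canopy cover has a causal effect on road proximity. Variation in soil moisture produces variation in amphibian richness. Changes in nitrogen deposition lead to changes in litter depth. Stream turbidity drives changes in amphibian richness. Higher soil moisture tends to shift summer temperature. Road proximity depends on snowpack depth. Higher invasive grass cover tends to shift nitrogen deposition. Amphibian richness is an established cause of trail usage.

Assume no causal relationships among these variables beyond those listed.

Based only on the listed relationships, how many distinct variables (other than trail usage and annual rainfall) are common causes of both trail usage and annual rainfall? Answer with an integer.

4

The common causes are: deer population (to trail usage via deer population → amphibian richness → trail usage; to annual rainfall via deer population → understory diversity → summer temperature → nitrogen deposition → annual rainfall); invasive grass cover (to trail usage via invasive grass cover → amphibian richness → trail usage; to annual rainfall via invasive grass cover → nitrogen deposition → annual rainfall); snowpack depth (to trail usage via snowpack depth → road proximity → amphibian richness → trail usage; to annual rainfall via snowpack depth → summer temperature → nitrogen deposition → annual rainfall); soil moisture (to trail usage via soil moisture → amphibian richness → trail usage; to annual rainfall via soil moisture → summer temperature → nitrogen deposition → annual rainfall).
Every other variable lacks a causal path to at least one of trail usage and annual rainfall.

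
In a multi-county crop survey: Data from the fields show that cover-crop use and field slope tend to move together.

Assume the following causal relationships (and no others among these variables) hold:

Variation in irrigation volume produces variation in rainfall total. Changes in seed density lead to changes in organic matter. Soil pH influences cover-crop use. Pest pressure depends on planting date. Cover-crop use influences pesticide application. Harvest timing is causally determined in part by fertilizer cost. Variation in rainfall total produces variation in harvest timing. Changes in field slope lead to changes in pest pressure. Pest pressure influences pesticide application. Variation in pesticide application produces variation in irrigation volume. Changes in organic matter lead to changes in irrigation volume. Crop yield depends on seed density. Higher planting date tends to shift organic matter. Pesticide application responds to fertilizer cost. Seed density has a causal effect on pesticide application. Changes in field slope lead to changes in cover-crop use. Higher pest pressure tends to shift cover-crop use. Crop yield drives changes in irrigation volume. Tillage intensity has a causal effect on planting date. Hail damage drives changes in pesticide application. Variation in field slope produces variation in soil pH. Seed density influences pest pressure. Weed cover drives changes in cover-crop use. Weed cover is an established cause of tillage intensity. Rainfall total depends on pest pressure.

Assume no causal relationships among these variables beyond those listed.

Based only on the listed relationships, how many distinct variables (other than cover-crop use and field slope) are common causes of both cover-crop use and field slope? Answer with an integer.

0

No listed variable has a causal path to both cover-crop use and field slope, so there are no common causes.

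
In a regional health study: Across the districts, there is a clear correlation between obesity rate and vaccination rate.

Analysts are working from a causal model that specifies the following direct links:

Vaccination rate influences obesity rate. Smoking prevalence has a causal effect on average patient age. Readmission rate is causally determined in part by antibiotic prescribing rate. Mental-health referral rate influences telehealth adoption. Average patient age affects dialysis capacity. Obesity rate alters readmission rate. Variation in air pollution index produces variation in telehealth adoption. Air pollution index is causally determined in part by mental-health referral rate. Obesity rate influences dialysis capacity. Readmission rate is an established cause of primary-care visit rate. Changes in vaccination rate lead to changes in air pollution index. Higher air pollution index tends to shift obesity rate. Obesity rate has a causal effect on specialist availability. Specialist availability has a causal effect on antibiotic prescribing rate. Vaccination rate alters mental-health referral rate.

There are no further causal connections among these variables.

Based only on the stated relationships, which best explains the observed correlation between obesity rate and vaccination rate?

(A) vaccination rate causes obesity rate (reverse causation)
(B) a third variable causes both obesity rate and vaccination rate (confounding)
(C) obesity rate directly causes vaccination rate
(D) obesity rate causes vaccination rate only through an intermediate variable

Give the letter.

A

The stated link runs vaccination rate → obesity rate; obesity rate has no causal path to vaccination rate. No variable causes both, so confounding is ruled out. The correlation reflects reverse causation.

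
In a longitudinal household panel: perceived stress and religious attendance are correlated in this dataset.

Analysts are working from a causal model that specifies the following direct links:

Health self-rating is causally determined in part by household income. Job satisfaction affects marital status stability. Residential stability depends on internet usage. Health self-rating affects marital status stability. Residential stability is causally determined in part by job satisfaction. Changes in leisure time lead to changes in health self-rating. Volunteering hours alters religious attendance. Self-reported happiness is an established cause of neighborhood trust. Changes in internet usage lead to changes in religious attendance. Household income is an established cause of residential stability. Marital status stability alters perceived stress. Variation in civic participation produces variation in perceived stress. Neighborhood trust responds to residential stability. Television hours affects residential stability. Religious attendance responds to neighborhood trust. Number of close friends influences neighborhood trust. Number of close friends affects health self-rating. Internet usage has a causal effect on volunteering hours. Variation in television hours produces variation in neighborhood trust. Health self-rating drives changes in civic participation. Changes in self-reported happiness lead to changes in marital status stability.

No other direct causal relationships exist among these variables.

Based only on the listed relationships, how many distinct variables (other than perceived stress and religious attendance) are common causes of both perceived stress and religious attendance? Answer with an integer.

The common causes are: household income (to perceived stress via household income → health self-rating → civic participation → perceived stress; to religious attendance via household income → residential stability → neighborhood trust → religious attendance); job satisfaction (to perceived stress via job satisfaction → marital status stability → perceived stress; to religious attendance via job satisfaction → residential stability → neighborhood trust → religious attendance); number of close friends (to perceived stress via number of close friends → health self-rating → civic participation → perceived stress; to religious attendance via number of close friends → neighborhood trust → religious attendance); self-reported happiness (to perceived stress via self-reported happiness → marital status stability → perceived stress; to religious attendance via self-reported happiness → neighborhood trust → religious attendance).
Every other variable lacks a causal path to at least one of perceived stress and religious attendance.

4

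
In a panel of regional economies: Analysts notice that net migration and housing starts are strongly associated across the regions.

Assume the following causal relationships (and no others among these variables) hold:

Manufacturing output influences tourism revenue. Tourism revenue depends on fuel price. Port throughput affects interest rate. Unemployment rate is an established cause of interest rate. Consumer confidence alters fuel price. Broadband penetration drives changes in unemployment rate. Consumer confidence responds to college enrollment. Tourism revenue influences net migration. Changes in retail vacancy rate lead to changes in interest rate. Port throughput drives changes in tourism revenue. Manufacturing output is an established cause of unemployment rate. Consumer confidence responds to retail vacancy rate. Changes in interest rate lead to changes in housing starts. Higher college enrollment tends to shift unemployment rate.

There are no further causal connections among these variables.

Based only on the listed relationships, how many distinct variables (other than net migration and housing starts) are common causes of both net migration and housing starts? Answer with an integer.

4

The common causes are: college enrollment (to net migration via college enrollment → consumer confidence → fuel price → tourism revenue → net migration; to housing starts via college enrollment → unemployment rate → interest rate → housing starts); manufacturing output (to net migration via manufacturing output → tourism revenue → net migration; to housing starts via manufacturing output → unemployment rate → interest rate → housing starts); port throughput (to net migration via port throughput → tourism revenue → net migration; to housing starts via port throughput → interest rate → housing starts); retail vacancy rate (to net migration via retail vacancy rate → consumer confidence → fuel price → tourism revenue → net migration; to housing starts via retail vacancy rate → interest rate → housing starts).
Every other variable lacks a causal path to at least one of net migration and housing starts.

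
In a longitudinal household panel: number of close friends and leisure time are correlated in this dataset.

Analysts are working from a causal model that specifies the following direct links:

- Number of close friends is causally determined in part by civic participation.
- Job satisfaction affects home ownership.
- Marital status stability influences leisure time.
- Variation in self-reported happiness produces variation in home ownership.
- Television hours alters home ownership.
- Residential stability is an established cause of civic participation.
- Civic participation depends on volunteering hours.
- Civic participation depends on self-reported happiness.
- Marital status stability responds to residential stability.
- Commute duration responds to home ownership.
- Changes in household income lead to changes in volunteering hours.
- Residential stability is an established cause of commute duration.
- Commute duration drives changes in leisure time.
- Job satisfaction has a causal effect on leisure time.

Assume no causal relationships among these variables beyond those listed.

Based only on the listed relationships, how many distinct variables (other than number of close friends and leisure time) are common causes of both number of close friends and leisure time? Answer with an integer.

The common causes are: residential stability (to number of close friends via residential stability → civic participation → number of close friends; to leisure time via residential stability → marital status stability → leisure time); self-reported happiness (to number of close friends via self-reported happiness → civic participation → number of close friends; to leisure time via self-reported happiness → home ownership → commute duration → leisure time).
Every other variable lacks a causal path to at least one of number of close friends and leisure time.

2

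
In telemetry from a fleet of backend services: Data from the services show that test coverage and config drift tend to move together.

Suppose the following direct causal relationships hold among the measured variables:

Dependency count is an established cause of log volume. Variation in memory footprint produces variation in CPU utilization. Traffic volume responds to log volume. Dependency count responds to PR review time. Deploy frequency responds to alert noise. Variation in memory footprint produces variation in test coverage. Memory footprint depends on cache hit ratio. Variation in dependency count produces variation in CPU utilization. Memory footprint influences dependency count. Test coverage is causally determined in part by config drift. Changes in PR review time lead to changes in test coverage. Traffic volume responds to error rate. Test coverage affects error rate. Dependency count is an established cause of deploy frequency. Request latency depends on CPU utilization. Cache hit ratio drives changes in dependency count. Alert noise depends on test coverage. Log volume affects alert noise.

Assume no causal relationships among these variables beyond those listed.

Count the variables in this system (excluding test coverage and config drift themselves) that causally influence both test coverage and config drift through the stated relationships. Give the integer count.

No listed variable has a causal path to both test coverage and config drift, so there are no common causes.

0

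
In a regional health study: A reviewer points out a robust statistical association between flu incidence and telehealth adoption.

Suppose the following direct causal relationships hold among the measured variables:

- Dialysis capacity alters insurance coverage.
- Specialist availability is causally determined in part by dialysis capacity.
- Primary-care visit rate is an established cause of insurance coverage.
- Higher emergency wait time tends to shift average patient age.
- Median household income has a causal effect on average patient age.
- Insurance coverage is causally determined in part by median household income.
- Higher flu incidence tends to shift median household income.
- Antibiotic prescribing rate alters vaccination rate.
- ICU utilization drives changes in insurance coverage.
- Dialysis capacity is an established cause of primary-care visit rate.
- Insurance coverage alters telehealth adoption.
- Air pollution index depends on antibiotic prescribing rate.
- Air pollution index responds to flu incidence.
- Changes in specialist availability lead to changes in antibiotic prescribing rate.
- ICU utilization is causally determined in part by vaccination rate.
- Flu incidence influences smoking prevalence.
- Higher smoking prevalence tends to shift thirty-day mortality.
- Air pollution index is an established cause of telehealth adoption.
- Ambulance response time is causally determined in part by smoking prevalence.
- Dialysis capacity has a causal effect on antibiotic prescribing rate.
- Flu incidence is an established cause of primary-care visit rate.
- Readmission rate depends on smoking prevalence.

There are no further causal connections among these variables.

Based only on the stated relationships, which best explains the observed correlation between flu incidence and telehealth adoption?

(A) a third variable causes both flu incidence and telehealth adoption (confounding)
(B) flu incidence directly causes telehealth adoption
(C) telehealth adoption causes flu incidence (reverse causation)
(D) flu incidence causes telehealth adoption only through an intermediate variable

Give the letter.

Flu incidence reaches telehealth adoption through flu incidence → air pollution index → telehealth adoption — an indirect causal chain with no direct flu incidence → telehealth adoption link. No variable causes both flu incidence and telehealth adoption, so confounding is ruled out; the effect is mediated.

D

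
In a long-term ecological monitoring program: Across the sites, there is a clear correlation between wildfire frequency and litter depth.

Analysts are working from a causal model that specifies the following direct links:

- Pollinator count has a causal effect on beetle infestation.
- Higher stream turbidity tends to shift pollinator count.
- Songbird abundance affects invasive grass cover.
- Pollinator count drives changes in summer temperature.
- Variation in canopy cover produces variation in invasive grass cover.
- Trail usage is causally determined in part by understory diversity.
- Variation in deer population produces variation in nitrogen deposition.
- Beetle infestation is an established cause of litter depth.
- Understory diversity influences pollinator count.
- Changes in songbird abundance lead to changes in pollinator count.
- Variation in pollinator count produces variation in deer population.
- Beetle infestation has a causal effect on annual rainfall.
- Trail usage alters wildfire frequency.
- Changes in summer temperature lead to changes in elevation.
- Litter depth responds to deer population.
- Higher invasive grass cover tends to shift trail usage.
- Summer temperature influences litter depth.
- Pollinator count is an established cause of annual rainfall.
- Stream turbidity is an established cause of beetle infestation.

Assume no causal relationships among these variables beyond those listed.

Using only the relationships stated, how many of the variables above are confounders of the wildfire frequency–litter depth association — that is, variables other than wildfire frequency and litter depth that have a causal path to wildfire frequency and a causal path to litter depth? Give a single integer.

The common causes are: songbird abundance (to wildfire frequency via songbird abundance → invasive grass cover → trail usage → wildfire frequency; to litter depth via songbird abundance → pollinator count → summer temperature → litter depth); understory diversity (to wildfire frequency via understory diversity → trail usage → wildfire frequency; to litter depth via understory diversity → pollinator count → summer temperature → litter depth).
Every other variable lacks a causal path to at least one of wildfire frequency and litter depth.

2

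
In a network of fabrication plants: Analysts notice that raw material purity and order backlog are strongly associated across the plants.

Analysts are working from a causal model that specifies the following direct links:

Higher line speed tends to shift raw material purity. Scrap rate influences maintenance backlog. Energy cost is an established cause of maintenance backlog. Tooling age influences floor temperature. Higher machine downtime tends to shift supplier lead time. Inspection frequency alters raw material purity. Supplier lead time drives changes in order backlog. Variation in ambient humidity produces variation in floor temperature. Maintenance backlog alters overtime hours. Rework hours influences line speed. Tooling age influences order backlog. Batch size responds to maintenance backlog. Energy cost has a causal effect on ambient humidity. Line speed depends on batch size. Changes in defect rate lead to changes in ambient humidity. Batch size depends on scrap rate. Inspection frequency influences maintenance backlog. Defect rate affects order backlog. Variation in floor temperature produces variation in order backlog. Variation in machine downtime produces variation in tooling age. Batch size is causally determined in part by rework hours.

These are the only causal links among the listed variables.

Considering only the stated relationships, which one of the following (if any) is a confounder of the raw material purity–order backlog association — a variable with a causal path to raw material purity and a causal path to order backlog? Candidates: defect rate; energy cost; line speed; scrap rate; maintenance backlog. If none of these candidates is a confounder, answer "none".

energy cost

Energy cost causes raw material purity (energy cost → maintenance backlog → batch size → line speed → raw material purity) and also causes order backlog (energy cost → ambient humidity → floor temperature → order backlog); it is a common cause of both.
Each of the other candidates lacks a causal path to at least one of raw material purity and order backlog, so they do not confound the relationship.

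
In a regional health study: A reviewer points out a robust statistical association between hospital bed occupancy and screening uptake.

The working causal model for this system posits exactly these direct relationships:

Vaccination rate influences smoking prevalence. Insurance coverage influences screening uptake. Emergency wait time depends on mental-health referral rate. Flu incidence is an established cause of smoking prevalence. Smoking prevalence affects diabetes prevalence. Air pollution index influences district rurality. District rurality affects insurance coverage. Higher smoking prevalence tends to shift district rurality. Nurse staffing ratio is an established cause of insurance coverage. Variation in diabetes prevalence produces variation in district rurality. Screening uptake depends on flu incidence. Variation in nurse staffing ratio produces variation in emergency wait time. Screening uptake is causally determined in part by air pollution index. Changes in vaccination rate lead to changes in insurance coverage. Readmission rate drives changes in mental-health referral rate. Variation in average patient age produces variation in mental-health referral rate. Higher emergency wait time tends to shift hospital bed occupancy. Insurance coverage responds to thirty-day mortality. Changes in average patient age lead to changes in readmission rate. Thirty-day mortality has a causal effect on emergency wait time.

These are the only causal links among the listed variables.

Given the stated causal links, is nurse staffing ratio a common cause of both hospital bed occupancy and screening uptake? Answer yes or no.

yes

Nurse staffing ratio has a causal path to hospital bed occupancy (nurse staffing ratio → emergency wait time → hospital bed occupancy) and to screening uptake (nurse staffing ratio → insurance coverage → screening uptake), so it is a common cause of both — a confounder.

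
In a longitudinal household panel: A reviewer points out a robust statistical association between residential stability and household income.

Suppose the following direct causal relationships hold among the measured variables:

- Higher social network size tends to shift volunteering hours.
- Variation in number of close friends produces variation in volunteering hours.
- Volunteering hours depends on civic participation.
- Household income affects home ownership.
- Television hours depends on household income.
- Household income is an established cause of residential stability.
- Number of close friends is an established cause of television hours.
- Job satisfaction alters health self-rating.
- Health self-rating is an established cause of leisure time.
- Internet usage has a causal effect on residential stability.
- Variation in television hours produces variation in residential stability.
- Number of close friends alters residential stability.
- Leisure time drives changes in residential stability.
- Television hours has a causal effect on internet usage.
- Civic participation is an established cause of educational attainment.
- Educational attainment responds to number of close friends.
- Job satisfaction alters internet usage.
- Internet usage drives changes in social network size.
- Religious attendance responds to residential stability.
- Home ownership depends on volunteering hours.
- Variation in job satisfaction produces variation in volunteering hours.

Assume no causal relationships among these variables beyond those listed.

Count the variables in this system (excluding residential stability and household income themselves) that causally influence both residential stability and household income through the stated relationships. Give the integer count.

No listed variable has a causal path to both residential stability and household income, so there are no common causes.

0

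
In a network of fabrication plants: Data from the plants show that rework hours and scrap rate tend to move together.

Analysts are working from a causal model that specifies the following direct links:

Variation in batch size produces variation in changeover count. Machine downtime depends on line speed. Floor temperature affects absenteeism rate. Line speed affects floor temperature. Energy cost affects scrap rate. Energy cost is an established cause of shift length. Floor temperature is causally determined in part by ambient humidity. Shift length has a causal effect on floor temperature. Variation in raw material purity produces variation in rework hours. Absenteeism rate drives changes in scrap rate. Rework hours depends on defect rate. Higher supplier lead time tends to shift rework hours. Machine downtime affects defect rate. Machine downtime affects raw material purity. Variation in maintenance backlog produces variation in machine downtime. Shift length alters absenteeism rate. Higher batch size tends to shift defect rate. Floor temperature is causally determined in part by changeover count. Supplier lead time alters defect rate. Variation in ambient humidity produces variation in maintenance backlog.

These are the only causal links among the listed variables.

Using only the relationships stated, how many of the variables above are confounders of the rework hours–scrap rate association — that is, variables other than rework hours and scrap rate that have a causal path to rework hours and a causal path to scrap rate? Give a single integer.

3

The common causes are: ambient humidity (to rework hours via ambient humidity → maintenance backlog → machine downtime → defect rate → rework hours; to scrap rate via ambient humidity → floor temperature → absenteeism rate → scrap rate); batch size (to rework hours via batch size → defect rate → rework hours; to scrap rate via batch size → changeover count → floor temperature → absenteeism rate → scrap rate); line speed (to rework hours via line speed → machine downtime → defect rate → rework hours; to scrap rate via line speed → floor temperature → absenteeism rate → scrap rate).
Every other variable lacks a causal path to at least one of rework hours and scrap rate.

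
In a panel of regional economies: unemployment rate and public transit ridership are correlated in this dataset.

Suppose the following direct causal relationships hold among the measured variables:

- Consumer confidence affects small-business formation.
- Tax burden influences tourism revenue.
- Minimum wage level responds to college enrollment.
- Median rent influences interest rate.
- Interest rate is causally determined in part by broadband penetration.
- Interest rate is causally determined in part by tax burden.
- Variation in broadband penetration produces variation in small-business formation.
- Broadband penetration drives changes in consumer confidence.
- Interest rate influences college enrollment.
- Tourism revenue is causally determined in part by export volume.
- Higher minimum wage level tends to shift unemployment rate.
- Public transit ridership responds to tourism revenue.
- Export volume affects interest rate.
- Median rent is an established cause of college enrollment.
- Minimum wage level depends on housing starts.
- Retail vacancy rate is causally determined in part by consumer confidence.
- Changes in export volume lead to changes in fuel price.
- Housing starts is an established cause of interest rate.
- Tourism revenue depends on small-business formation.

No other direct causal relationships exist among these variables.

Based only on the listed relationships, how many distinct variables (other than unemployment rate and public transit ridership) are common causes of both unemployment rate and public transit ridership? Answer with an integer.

3

The common causes are: broadband penetration (to unemployment rate via broadband penetration → interest rate → college enrollment → minimum wage level → unemployment rate; to public transit ridership via broadband penetration → small-business formation → tourism revenue → public transit ridership); export volume (to unemployment rate via export volume → interest rate → college enrollment → minimum wage level → unemployment rate; to public transit ridership via export volume → tourism revenue → public transit ridership); tax burden (to unemployment rate via tax burden → interest rate → college enrollment → minimum wage level → unemployment rate; to public transit ridership via tax burden → tourism revenue → public transit ridership).
Every other variable lacks a causal path to at least one of unemployment rate and public transit ridership.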